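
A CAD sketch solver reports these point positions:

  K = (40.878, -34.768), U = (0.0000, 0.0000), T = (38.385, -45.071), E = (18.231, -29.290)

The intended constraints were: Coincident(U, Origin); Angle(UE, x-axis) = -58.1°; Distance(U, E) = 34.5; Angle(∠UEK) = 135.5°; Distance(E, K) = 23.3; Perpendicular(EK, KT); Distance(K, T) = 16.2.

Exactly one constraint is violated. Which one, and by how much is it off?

Distance(K, T) = 16.2 — off by 5.60.

U = (0.00, 0.00) ✓; UE at -58.10° ✓; |UE| = 34.50 ✓; ∠UEK = 135.5° ✓; |EK| = 23.30 ✓; ∠(EK, KT) = 90.00° ✓; |KT| = 10.60 ✗.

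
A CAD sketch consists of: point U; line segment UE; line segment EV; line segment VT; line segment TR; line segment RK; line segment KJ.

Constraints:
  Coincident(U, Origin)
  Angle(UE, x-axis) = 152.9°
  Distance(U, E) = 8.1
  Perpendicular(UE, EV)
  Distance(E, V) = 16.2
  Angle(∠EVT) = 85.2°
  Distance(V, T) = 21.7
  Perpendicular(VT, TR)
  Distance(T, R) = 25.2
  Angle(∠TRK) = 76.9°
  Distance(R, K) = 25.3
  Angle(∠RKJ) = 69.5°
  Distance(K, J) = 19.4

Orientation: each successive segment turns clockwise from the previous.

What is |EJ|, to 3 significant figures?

14.4

U is at the origin; UE runs at 152.9° with length 8.1, so E = (-7.21, 3.69). The perpendicularity gives EV at right angles to UE, so EV runs at 62.9°; with |EV| = 16.2, V = (0.169, 18.1). ∠EVT = 85.2° gives VT at -31.9° from the x-axis; with |VT| = 21.7, T = (18.6, 6.64). VT is perpendicular to TR, so TR runs at -122°; with |TR| = 25.2, R = (5.28, -14.7). ∠TRK = 76.9° gives RK at 135° from the x-axis; with |RK| = 25.3, K = (-12.6, 3.14). ∠RKJ = 69.5° gives KJ at 24.5° from the x-axis; with |KJ| = 19.4, J = (5.04, 11.2). Then |EJ| = |J − E| = 14.4.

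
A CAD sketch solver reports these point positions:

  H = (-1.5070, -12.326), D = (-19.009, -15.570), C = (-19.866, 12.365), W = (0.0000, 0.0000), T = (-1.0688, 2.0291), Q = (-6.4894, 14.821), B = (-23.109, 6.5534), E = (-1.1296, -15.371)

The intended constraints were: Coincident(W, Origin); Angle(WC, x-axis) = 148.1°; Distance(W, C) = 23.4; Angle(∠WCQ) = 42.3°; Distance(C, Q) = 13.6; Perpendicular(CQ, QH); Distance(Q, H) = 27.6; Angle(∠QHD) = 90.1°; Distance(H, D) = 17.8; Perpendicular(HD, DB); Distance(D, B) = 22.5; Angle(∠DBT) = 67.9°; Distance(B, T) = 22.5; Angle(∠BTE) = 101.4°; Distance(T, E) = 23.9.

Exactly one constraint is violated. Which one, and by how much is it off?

Distance(T, E) = 23.9 — off by 6.50.

W = (0.00, 0.00) ✓; WC at 148.1° ✓; |WC| = 23.40 ✓; ∠WCQ = 42.30° ✓; |CQ| = 13.60 ✓; ∠(CQ, QH) = 90.00° ✓; |QH| = 27.60 ✓; ∠QHD = 90.10° ✓; |HD| = 17.80 ✓; ∠(HD, DB) = 90.00° ✓; |DB| = 22.50 ✓; ∠DBT = 67.90° ✓; |BT| = 22.50 ✓; ∠BTE = 101.4° ✓; |TE| = 17.40 ✗.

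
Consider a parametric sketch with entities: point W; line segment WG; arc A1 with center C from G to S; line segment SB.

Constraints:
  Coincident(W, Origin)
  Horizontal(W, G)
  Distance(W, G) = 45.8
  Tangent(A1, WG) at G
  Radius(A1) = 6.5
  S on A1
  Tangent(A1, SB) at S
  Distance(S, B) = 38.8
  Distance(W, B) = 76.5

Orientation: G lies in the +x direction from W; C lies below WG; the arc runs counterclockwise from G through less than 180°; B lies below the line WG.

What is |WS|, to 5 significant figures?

42.005

W is at the origin; WG is horizontal with |WG| = 45.8 and G on the +x side, so G = (45.800, 0.0000). A1 meets WG tangentially, so CG is at right angles to WG, so C = G + (0, -6.5) = (45.800, -6.5000). Since CS ⟂ SB (tangency), |CB| = √(6.5² + 38.8²) = 39.341 regardless of where S sits on A1. So B lies on both circle(W, 76.5) and circle(C, 39.341); the below-WG intersection is B = (64.521, -41.101). S is the foot of the tangent from B: S = (40.673, -10.495).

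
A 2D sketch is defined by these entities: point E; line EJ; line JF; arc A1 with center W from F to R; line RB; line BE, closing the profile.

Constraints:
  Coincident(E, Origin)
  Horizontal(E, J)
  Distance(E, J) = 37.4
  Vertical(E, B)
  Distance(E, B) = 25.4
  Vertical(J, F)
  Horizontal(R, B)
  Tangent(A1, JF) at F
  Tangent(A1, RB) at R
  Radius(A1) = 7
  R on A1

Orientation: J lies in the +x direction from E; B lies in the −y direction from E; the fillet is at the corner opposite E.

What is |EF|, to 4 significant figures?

41.68

The virtual corner opposite E is at (37.40, -25.40). A1 meets JF tangentially, so WF is at right angles to JF and tangency of A1 to RB means the radius WR is perpendicular to RB, with radius 7.0, so the center W sits 7.0 in from both sides at W = (30.40, -18.40). That places the tangent points at F = (37.40, -18.40) on JF and R = (30.40, -25.40) on RB. Then |EF| = |F − E| = 41.68.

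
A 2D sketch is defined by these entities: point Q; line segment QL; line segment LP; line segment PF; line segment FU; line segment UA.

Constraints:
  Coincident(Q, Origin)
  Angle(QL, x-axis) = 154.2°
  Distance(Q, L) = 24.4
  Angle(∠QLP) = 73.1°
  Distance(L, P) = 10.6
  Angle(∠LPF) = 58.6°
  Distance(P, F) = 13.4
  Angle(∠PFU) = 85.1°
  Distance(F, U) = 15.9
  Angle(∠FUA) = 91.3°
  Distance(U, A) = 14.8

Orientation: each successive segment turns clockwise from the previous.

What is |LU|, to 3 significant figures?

9.42

∠LPF = 58.6° gives PF at -74.1° from the x-axis; with |PF| = 13.4, F = (-11.1, 5.52). ∠PFU = 85.1° gives FU at -169° from the x-axis; with |FU| = 15.9, U = (-26.7, 2.49). Then |LU| = |U − L| = 9.42.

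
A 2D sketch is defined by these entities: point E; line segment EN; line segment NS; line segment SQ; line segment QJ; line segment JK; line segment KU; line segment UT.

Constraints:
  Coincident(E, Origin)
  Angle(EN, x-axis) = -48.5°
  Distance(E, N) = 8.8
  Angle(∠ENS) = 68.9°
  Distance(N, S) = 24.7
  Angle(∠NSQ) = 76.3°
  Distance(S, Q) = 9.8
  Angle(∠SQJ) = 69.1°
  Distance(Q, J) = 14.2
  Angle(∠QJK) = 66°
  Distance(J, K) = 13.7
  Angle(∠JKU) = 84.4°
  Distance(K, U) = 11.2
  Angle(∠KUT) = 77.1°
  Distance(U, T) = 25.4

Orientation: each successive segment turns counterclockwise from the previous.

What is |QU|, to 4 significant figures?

7.071

∠QJK = 66.0° gives JK at 31.20° from the x-axis; with |JK| = 13.7, K = (21.18, 10.67). ∠JKU = 84.4° gives KU at 126.8° from the x-axis; with |KU| = 11.2, U = (14.47, 19.64). Then |QU| = |U − Q| = 7.071.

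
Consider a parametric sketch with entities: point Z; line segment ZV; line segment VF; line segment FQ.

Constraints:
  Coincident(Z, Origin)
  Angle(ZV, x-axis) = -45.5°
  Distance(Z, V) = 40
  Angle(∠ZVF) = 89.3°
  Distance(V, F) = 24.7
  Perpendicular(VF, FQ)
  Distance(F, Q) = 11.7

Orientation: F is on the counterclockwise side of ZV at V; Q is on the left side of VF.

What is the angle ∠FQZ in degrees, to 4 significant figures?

139.4°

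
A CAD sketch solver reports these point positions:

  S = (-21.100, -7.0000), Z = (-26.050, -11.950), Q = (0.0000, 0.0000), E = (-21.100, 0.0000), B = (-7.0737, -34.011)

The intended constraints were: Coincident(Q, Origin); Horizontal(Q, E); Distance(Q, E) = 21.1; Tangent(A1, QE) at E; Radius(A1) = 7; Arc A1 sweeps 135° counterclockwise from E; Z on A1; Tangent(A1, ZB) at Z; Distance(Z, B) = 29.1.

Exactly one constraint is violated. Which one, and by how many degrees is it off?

Tangent(A1, ZB) at Z — off by 4.30°.

Q = (0.00, 0.00) ✓; Q.y = 0.00, E.y = 0.00 ✓; |QE| = 21.10 ✓; ∠(SE, EQ) = 90.00° ✓; |SE| = 7.000 ✓; bearing(S→Z) − bearing(S→E) = 135.0° ✓; |SZ| = 7.000 ✓; ∠(SZ, ZB) = 94.30° ✗; |ZB| = 29.10 ✓.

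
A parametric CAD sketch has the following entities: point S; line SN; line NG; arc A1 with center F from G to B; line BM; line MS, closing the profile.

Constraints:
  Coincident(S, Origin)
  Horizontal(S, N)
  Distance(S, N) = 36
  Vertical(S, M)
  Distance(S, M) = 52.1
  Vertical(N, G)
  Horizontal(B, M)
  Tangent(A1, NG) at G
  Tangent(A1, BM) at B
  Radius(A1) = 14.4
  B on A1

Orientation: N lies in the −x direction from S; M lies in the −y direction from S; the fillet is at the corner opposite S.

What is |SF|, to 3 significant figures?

43.4

SM is vertical with |SM| = 52.1 and M on the −y side, so M = (0.00, -52.1). The virtual corner opposite S is at (-36.0, -52.1). Tangency of A1 to NG means the radius FG is perpendicular to NG and the tangent condition forces FB to be normal to BM, with radius 14.4, so the center F sits 14.4 in from both sides at F = (-21.6, -37.7). Then |SF| = |F − S| = 43.4.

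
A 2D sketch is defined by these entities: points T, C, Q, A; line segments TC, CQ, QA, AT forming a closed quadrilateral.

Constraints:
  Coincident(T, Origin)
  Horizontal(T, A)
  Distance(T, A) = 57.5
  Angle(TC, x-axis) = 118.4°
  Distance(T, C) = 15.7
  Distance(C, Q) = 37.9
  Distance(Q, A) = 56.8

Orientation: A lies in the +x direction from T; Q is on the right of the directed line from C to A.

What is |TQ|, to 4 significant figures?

22.53

Checks: |CQ| = 37.90 ✓; |QA| = 56.80 ✓.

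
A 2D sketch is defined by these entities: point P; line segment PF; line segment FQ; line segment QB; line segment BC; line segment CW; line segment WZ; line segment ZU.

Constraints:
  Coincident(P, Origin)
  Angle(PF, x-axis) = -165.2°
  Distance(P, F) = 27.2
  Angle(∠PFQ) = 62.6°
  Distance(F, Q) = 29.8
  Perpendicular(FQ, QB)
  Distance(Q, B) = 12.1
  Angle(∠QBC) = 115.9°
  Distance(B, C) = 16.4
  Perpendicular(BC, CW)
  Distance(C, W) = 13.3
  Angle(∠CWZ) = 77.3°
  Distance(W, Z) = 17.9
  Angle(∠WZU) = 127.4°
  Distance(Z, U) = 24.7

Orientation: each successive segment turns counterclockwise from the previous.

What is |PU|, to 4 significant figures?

33.65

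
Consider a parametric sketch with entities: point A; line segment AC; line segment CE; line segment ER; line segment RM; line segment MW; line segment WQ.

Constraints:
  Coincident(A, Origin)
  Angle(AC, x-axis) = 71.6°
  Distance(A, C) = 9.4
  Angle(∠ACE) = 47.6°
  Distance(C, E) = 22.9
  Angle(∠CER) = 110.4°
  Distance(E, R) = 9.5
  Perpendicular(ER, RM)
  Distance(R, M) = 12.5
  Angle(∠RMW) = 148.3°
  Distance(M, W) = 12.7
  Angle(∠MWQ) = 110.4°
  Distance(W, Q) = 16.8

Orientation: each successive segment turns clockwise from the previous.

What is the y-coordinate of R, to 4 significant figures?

-18.31

∠ACE = 47.6° gives CE at -60.80° from the x-axis; with |CE| = 22.9, E = (14.14, -11.07). ∠CER = 110.4° gives ER at -130.4° from the x-axis; with |ER| = 9.5, R = (7.982, -18.31). So R.y = -18.31.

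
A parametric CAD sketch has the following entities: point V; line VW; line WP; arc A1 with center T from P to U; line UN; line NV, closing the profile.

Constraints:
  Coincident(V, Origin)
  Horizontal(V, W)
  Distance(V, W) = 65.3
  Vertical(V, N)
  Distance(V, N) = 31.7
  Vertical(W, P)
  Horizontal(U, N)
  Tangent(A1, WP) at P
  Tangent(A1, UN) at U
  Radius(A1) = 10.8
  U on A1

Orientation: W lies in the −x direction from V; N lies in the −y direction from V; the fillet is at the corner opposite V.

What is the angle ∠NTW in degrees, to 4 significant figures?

128.5°

VN is vertical with |VN| = 31.7 and N on the −y side, so N = (0.000, -31.70). The virtual corner opposite V is at (-65.30, -31.70). Tangency of A1 to WP means the radius TP is perpendicular to WP and the tangent condition forces TU to be normal to UN, with radius 10.8, so the center T sits 10.8 in from both sides at T = (-54.50, -20.90). Then cos ∠NTW = TN·TW / (|TN||TW|), giving 128.5°.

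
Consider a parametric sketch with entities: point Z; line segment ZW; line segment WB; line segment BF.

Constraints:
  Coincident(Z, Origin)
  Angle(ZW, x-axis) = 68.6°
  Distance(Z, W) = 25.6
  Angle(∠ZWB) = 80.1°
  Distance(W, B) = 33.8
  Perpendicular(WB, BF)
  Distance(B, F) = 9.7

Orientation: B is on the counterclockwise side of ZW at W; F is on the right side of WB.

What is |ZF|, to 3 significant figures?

45.6

Z is at the origin; ZW runs at 68.6° with length 25.6, so W = 25.6·(cos 68.6°, sin 68.6°) = (9.34, 23.8). ∠ZWB = 80.1°, so WB runs at 68.6° + (180° − 80.1°) = 168° from the x-axis; with |WB| = 33.8, B = W + 33.8·(cos 168°, sin 168°) = (-23.8, 30.6). WB ⟂ BF; with |BF| = 9.7 on the right of WB, F = B + 9.7·(0.199, 0.980) = (-21.8, 40.1). Then |ZF| = |F − Z| = 45.6.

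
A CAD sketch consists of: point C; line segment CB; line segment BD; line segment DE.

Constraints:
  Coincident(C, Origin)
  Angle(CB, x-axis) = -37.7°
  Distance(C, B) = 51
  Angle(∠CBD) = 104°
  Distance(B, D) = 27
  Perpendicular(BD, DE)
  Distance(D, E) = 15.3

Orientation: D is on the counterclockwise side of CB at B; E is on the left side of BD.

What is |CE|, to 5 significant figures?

52.116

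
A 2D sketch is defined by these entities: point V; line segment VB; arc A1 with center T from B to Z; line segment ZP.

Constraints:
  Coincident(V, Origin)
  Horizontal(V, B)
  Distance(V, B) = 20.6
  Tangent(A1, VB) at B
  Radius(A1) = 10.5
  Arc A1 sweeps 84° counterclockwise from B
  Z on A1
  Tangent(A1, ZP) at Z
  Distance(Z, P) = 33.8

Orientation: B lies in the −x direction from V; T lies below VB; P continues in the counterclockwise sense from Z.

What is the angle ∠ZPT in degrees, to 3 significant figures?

17.3°

V is at the origin; VB is horizontal with |VB| = 20.6 and B on the −x side, so B = (-20.6, 0.00). Tangency of A1 to VB means the radius TB is perpendicular to VB, so T = B + (0, -10.5) = (-20.6, -10.5). On A1, B sits at bearing 90° from T; an 84° counterclockwise sweep puts Z at bearing 174°, so Z = T + 10.5·(cos 174°, sin 174°) = (-31.0, -9.40). Since A1 is tangent to ZP there, TZ ⟂ ZP, so ZP runs along (−sin 174°, cos 174°); with |ZP| = 33.8, P = (-34.6, -43.0). Then cos ∠ZPT = PZ·PT / (|PZ||PT|), giving 17.3°.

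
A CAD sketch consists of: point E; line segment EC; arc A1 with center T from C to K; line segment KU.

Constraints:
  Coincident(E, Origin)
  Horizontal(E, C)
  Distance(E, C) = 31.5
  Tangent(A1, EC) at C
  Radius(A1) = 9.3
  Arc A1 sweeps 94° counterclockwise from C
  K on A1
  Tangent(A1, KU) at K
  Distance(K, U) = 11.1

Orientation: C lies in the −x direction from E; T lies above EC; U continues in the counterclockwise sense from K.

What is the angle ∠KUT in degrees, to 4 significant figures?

39.96°

E is at the origin; E and C share the same y with |EC| = 31.5 and C on the −x side, so C = (-31.50, 0.000). Tangency of A1 to EC means the radius TC is perpendicular to EC, so T = C + (0, 9.3) = (-31.50, 9.300). On A1, C sits at bearing -90° from T; a 94° counterclockwise sweep puts K at bearing 4°, so K = T + 9.3·(cos 4°, sin 4°) = (-22.22, 9.949). A1 meets KU tangentially, so TK is at right angles to KU, so KU runs along (−sin 4°, cos 4°); with |KU| = 11.1, U = (-23.00, 21.02). Then cos ∠KUT = UK·UT / (|UK||UT|), giving 39.96°.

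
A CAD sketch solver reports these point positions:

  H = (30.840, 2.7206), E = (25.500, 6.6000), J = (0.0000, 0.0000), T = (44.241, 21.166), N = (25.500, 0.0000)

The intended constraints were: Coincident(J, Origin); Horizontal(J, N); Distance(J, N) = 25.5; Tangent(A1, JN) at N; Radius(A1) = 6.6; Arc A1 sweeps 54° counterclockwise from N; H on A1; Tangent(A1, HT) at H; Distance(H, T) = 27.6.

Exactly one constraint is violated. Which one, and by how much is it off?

Distance(H, T) = 27.6 — off by 4.80.

J = (0.00, 0.00) ✓; J.y = 0.00, N.y = 0.00 ✓; |JN| = 25.50 ✓; ∠(EN, NJ) = 90.00° ✓; |EN| = 6.600 ✓; bearing(E→H) − bearing(E→N) = 54.00° ✓; |EH| = 6.600 ✓; ∠(EH, HT) = 90.00° ✓; |HT| = 22.80 ✗.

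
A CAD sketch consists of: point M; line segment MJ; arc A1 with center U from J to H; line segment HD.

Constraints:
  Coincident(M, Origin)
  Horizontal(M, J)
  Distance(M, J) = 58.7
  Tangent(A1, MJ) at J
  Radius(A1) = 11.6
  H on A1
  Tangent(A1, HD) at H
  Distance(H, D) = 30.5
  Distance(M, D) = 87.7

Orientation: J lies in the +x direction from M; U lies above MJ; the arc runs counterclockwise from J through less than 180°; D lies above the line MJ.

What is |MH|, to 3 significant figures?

70.1

M is at the origin; M and J share the same y with |MJ| = 58.7 and J on the +x side, so J = (58.7, 0.00). Since A1 is tangent to MJ there, UJ ⟂ MJ, so U = J + (0, 11.6) = (58.7, 11.6). Since UH ⟂ HD (tangency), |UD| = √(11.6² + 30.5²) = 32.6 regardless of where H sits on A1. So D lies on both circle(M, 87.7) and circle(U, 32.6); the above-MJ intersection is D = (79.7, 36.6). H is the foot of the tangent from D: H = (69.7, 7.77).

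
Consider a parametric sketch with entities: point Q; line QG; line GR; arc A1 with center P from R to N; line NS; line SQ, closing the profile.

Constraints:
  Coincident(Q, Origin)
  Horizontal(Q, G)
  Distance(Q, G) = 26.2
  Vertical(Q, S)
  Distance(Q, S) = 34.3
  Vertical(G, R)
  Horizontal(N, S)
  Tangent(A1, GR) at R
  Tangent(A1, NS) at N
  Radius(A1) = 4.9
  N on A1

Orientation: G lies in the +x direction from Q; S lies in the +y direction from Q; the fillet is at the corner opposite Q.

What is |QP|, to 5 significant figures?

36.305

QS is vertical with |QS| = 34.3 and S on the +y side, so S = (0.0000, 34.300). The virtual corner opposite Q is at (26.200, 34.300). Since A1 is tangent to GR there, PR ⟂ GR and the tangent condition forces PN to be normal to NS, with radius 4.9, so the center P sits 4.9 in from both sides at P = (21.300, 29.400). Then |QP| = |P − Q| = 36.305.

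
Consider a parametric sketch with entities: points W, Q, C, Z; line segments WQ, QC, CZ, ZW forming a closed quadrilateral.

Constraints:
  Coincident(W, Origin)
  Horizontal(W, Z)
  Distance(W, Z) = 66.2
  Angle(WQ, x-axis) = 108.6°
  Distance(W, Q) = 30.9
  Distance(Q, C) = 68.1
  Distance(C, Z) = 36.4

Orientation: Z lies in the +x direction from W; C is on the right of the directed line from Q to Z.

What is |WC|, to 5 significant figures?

41.835

Checks: W = (0.00, 0.00) ✓; |QC| = 68.10 ✓; |CZ| = 36.40 ✓.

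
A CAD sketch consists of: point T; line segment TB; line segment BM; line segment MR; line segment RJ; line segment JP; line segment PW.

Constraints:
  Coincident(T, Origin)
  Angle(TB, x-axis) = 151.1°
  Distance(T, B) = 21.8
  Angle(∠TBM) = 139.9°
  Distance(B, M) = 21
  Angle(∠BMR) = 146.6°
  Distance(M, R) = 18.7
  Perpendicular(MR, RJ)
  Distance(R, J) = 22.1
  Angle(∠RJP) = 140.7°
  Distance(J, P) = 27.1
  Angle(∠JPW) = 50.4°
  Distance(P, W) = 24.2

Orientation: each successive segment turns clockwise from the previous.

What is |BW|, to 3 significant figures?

16.4

∠RJP = 140.7° gives JP at -51.7° from the x-axis; with |JP| = 27.1, P = (15.8, 22.4). ∠JPW = 50.4° gives PW at 179° from the x-axis; with |PW| = 24.2, W = (-8.41, 22.9). Then |BW| = |W − B| = 16.4.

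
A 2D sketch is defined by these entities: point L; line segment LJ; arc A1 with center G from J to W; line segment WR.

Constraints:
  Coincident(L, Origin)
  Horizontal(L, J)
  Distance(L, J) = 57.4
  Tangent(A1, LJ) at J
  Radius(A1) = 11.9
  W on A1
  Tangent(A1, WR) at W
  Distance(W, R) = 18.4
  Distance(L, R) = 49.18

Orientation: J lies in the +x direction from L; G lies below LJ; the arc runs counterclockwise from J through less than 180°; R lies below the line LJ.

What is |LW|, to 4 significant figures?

46.74

L is at the origin; LJ is horizontal with |LJ| = 57.4 and J on the +x side, so J = (57.40, 0.000). Tangency of A1 to LJ means the radius GJ is perpendicular to LJ, so G = J + (0, -11.9) = (57.40, -11.90). Since GW ⟂ WR (tangency), |GR| = √(11.9² + 18.4²) = 21.91 regardless of where W sits on A1. So R lies on both circle(L, 49.18) and circle(G, 21.91); the below-LJ intersection is R = (41.28, -26.74). W is the foot of the tangent from R: W = (45.88, -8.924).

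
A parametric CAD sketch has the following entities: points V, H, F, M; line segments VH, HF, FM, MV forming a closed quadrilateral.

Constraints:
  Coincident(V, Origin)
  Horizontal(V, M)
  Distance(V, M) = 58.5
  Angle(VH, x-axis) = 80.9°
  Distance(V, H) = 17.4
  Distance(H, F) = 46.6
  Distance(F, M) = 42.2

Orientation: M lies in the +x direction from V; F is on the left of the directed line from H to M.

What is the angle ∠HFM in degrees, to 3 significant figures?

82.0°

Checks: |HF| = 46.60 ✓; |FM| = 42.20 ✓.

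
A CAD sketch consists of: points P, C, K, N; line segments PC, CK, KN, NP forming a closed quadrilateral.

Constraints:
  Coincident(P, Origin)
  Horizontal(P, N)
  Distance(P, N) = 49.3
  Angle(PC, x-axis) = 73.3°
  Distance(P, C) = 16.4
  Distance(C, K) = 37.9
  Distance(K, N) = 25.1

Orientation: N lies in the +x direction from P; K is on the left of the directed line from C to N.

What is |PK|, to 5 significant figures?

48.086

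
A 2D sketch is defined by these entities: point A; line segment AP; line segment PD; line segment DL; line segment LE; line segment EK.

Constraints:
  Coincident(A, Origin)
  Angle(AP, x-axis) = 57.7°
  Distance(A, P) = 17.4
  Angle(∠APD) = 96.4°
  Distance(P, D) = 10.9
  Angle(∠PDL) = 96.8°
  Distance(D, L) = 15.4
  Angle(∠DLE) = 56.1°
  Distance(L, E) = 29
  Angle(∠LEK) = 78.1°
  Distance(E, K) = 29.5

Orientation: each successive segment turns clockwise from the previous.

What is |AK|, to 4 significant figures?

38.85

∠DLE = 56.1° gives LE at 127.0° from the x-axis; with |LE| = 29.0, E = (-3.389, 18.55). ∠LEK = 78.1° gives EK at 25.10° from the x-axis; with |EK| = 29.5, K = (23.33, 31.07). Then |AK| = |K − A| = 38.85.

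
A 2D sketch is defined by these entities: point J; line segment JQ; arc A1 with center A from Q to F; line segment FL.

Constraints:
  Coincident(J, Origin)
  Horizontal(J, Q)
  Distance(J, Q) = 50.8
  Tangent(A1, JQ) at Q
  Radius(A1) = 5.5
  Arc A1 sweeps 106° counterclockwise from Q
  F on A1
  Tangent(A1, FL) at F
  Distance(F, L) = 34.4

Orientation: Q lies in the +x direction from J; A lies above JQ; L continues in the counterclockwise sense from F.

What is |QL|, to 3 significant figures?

40.3

On A1, Q sits at bearing -90° from A; a 106° counterclockwise sweep puts F at bearing 16°, so F = A + 5.5·(cos 16°, sin 16°) = (56.1, 7.02). Since A1 is tangent to FL there, AF ⟂ FL, so FL runs along (−sin 16°, cos 16°); with |FL| = 34.4, L = (46.6, 40.1). Then |QL| = |L − Q| = 40.3.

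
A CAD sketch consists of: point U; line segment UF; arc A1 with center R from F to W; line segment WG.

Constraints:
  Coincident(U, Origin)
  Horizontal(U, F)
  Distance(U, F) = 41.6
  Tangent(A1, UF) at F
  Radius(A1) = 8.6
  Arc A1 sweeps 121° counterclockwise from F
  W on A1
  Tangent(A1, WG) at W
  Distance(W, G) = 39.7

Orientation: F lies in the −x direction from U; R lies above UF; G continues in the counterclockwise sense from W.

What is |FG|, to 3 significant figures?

48.8

U is at the origin; U and F share the same y with |UF| = 41.6 and F on the −x side, so F = (-41.6, 0.00). The tangent condition forces RF to be normal to UF, so R = F + (0, 8.6) = (-41.6, 8.60). On A1, F sits at bearing -90° from R; a 121° counterclockwise sweep puts W at bearing 31°, so W = R + 8.6·(cos 31°, sin 31°) = (-34.2, 13.0). A1 meets WG tangentially, so RW is at right angles to WG, so WG runs along (−sin 31°, cos 31°); with |WG| = 39.7, G = (-54.7, 47.1). Then |FG| = |G − F| = 48.8.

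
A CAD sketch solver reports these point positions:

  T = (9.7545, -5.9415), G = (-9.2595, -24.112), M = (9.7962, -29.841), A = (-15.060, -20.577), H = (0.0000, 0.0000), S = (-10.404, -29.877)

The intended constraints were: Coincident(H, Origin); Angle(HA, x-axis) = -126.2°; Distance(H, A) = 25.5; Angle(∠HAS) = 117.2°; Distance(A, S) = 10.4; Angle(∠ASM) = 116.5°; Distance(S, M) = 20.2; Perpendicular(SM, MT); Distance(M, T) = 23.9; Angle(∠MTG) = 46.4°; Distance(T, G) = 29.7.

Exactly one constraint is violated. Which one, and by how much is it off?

Distance(T, G) = 29.7 — off by 3.40.

H = (0.00, 0.00) ✓; HA at -126.2° ✓; |HA| = 25.50 ✓; ∠HAS = 117.2° ✓; |AS| = 10.40 ✓; ∠ASM = 116.5° ✓; |SM| = 20.20 ✓; ∠(SM, MT) = 90.00° ✓; |MT| = 23.90 ✓; ∠MTG = 46.40° ✓; |TG| = 26.30 ✗.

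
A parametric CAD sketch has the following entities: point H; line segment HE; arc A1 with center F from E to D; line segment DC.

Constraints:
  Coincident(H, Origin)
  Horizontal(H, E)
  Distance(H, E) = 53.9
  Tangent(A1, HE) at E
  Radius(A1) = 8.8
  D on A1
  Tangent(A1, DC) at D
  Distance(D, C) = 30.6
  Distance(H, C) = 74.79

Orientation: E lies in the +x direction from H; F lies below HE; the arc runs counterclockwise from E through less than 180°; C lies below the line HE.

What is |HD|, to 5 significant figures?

48.595

H is at the origin; HE is horizontal with |HE| = 53.9 and E on the +x side, so E = (53.900, 0.0000). The tangent condition forces FE to be normal to HE, so F = E + (0, -8.8) = (53.900, -8.8000). Since FD ⟂ DC (tangency), |FC| = √(8.8² + 30.6²) = 31.840 regardless of where D sits on A1. So C lies on both circle(H, 74.79) and circle(F, 31.840); the below-HE intersection is C = (63.773, -39.071). D is the foot of the tangent from C: D = (46.614, -13.735).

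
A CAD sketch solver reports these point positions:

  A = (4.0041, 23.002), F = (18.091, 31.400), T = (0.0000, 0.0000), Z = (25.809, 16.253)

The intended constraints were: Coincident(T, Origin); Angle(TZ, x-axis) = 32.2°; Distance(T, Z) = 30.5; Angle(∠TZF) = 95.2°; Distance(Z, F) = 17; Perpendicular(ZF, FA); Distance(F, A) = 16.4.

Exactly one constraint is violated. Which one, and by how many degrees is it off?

Perpendicular(ZF, FA) — off by 3.80°.

T = (0.00, 0.00) ✓; TZ at 32.20° ✓; |TZ| = 30.50 ✓; ∠TZF = 95.20° ✓; |ZF| = 17.00 ✓; ∠(ZF, FA) = 93.80° ✗; |FA| = 16.40 ✓.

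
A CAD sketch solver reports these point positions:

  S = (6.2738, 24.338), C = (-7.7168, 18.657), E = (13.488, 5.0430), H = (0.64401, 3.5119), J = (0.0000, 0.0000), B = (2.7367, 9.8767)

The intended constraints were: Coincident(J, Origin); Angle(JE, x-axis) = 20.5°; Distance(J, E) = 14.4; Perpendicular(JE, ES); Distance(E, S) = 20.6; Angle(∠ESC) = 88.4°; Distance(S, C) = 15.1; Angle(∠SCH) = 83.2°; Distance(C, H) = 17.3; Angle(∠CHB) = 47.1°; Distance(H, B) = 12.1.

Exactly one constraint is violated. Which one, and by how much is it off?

Distance(H, B) = 12.1 — off by 5.40.

J = (0.00, 0.00) ✓; JE at 20.50° ✓; |JE| = 14.40 ✓; ∠(JE, ES) = 90.00° ✓; |ES| = 20.60 ✓; ∠ESC = 88.40° ✓; |SC| = 15.10 ✓; ∠SCH = 83.20° ✓; |CH| = 17.30 ✓; ∠CHB = 47.10° ✓; |HB| = 6.700 ✗.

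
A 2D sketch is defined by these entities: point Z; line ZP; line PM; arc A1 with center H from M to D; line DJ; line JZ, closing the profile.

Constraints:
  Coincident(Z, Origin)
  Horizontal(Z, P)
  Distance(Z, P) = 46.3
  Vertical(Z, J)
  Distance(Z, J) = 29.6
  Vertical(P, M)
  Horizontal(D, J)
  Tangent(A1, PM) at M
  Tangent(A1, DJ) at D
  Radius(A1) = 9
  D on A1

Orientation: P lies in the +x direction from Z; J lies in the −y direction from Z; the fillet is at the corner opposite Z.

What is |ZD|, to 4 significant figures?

47.62

The virtual corner opposite Z is at (46.30, -29.60). Since A1 is tangent to PM there, HM ⟂ PM and A1 meets DJ tangentially, so HD is at right angles to DJ, with radius 9.0, so the center H sits 9.0 in from both sides at H = (37.30, -20.60). That places the tangent points at M = (46.30, -20.60) on PM and D = (37.30, -29.60) on DJ. Then |ZD| = |D − Z| = 47.62.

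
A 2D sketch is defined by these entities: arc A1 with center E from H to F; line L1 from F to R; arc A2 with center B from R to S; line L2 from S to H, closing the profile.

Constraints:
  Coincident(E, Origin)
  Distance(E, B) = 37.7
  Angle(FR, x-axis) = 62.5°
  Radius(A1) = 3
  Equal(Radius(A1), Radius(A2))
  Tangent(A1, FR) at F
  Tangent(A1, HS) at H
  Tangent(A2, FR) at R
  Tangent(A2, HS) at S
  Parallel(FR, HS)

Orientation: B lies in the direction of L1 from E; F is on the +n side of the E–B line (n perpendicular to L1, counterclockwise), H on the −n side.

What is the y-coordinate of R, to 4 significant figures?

34.83

The slot axis is L1's direction at 62.5°, so u = (cos 62.5°, sin 62.5°) = (0.4617, 0.8870) and n = (−sin 62.5°, cos 62.5°) = (-0.8870, 0.4617). E is at the origin and B lies 37.7 along u from E, so B = 37.7·u = (17.41, 33.44). Tangency of A1 to both parallel lines with radius 3.0 puts F and H at E ± 3.0·n: F = (-2.661, 1.385), H = (2.661, -1.385). Equal radii place R and S the same way about B: R = B + 3.0·n = (14.75, 34.83), S = B − 3.0·n = (20.07, 32.06). So R.y = 34.83.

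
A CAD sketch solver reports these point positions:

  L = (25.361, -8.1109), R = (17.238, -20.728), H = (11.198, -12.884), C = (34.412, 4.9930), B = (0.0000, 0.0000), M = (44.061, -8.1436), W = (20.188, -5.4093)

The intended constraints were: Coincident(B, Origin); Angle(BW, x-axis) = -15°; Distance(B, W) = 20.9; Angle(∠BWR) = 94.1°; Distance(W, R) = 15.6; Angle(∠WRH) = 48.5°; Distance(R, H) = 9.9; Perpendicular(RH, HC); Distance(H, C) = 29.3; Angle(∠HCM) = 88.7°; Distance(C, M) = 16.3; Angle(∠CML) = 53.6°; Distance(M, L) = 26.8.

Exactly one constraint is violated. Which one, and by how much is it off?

Distance(M, L) = 26.8 — off by 8.10.

B = (0.00, 0.00) ✓; BW at -15.00° ✓; |BW| = 20.90 ✓; ∠BWR = 94.10° ✓; |WR| = 15.60 ✓; ∠WRH = 48.50° ✓; |RH| = 9.900 ✓; ∠(RH, HC) = 90.00° ✓; |HC| = 29.30 ✓; ∠HCM = 88.70° ✓; |CM| = 16.30 ✓; ∠CML = 53.60° ✓; |ML| = 18.70 ✗.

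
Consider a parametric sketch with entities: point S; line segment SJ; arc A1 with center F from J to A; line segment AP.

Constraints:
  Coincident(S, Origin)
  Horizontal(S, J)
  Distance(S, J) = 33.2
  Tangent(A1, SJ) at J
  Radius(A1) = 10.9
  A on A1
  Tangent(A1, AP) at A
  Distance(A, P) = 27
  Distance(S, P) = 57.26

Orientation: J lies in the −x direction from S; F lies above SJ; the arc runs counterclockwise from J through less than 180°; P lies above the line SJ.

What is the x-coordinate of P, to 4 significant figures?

-42.34

Checks: ∠(FJ, JS) = 90.00° ✓; |FJ| = 10.90 ✓; |FA| = 10.90 ✓; ∠(FA, AP) = 90.00° ✓; |AP| = 27.00 ✓; |SP| = 57.26 ✓.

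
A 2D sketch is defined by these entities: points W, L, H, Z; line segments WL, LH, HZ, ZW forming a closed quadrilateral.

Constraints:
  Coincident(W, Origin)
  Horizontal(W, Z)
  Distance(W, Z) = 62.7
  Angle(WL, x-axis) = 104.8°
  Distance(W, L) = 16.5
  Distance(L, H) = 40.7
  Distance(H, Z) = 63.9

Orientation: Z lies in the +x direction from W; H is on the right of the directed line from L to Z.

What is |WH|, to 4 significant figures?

24.26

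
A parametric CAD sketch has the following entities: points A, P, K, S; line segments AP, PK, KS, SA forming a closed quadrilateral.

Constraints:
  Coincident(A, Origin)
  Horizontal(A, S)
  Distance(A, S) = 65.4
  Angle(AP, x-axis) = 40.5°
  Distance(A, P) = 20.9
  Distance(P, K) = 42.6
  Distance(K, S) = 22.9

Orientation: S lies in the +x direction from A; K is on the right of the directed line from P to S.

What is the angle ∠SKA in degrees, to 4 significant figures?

123.2°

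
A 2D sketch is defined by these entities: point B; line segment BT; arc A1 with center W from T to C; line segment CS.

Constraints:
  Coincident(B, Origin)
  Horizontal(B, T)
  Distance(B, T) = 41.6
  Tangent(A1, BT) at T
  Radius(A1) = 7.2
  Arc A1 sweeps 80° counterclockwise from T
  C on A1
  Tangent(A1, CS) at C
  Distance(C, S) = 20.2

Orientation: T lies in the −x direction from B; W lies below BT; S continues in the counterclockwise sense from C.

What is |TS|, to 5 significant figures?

27.932

B is at the origin; B and T share the same y with |BT| = 41.6 and T on the −x side, so T = (-41.600, 0.0000). The tangent condition forces WT to be normal to BT, so W = T + (0, -7.2) = (-41.600, -7.2000). On A1, T sits at bearing 90° from W; an 80° counterclockwise sweep puts C at bearing 170°, so C = W + 7.2·(cos 170°, sin 170°) = (-48.691, -5.9497). A1 meets CS tangentially, so WC is at right angles to CS, so CS runs along (−sin 170°, cos 170°); with |CS| = 20.2, S = (-52.198, -25.843). Then |TS| = |S − T| = 27.932.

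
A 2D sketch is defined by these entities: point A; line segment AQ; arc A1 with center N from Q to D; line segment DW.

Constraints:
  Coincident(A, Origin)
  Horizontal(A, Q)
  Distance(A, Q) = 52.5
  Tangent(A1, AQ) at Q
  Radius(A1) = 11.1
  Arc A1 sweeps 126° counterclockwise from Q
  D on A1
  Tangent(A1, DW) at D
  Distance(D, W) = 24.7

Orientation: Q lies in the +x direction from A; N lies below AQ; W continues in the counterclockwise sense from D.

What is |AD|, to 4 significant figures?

46.95

Since A1 is tangent to AQ there, NQ ⟂ AQ, so N = Q + (0, -11.1) = (52.50, -11.10). On A1, Q sits at bearing 90° from N; a 126° counterclockwise sweep puts D at bearing 216°, so D = N + 11.1·(cos 216°, sin 216°) = (43.52, -17.62). Then |AD| = |D − A| = 46.95.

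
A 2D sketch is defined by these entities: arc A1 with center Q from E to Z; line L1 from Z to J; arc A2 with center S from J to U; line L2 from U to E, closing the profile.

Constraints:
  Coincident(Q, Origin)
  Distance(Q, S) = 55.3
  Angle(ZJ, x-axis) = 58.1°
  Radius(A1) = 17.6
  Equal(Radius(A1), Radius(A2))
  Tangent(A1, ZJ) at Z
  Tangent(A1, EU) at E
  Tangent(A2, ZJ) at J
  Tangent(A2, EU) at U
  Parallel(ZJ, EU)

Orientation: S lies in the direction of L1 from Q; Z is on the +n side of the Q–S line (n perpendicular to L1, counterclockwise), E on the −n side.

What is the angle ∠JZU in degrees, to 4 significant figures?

32.48°

Tangency of A1 to both parallel lines with radius 17.6 puts Z and E at Q ± 17.6·n: Z = (-14.94, 9.301), E = (14.94, -9.301). Equal radii place J and U the same way about S: J = S + 17.6·n = (14.28, 56.25), U = S − 17.6·n = (44.16, 37.65). Then cos ∠JZU = ZJ·ZU / (|ZJ||ZU|), giving 32.48°.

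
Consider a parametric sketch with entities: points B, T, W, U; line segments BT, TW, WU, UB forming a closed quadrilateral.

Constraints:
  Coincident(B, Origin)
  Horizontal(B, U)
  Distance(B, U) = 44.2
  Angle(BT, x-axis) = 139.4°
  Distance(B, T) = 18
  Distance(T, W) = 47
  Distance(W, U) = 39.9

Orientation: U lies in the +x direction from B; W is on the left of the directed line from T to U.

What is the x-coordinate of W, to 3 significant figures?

26.7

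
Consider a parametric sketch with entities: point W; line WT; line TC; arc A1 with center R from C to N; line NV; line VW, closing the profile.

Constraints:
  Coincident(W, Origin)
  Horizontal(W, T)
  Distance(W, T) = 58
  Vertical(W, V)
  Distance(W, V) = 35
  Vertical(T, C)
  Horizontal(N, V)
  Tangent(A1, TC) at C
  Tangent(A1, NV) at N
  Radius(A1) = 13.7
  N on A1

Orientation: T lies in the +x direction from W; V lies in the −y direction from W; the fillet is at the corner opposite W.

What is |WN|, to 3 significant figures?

56.5

W is at the origin; WT is horizontal with |WT| = 58.0 and T on the +x side, so T = (58.0, 0.00). WV is vertical with |WV| = 35.0 and V on the −y side, so V = (0.00, -35.0). The virtual corner opposite W is at (58.0, -35.0). Since A1 is tangent to TC there, RC ⟂ TC and A1 meets NV tangentially, so RN is at right angles to NV, with radius 13.7, so the center R sits 13.7 in from both sides at R = (44.3, -21.3). That places the tangent points at C = (58.0, -21.3) on TC and N = (44.3, -35.0) on NV. Then |WN| = |N − W| = 56.5.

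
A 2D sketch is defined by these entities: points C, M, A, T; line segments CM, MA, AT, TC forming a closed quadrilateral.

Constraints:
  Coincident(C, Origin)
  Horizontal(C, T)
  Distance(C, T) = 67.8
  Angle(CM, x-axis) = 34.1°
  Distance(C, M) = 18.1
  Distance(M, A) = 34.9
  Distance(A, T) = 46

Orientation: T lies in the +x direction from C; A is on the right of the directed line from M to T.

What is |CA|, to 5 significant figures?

35.550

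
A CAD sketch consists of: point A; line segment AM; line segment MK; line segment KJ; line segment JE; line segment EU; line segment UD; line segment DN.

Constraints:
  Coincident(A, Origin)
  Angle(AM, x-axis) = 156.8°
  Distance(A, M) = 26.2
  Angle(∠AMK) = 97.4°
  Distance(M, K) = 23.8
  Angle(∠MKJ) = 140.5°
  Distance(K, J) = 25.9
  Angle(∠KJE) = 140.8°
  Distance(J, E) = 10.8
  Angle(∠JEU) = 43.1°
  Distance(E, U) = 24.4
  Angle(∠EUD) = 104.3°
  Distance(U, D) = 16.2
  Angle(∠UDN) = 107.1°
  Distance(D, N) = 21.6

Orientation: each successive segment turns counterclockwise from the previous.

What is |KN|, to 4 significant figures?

29.70

∠EUD = 104.3° gives UD at 170.7° from the x-axis; with |UD| = 16.2, D = (-42.26, -16.04). ∠UDN = 107.1° gives DN at -116.4° from the x-axis; with |DN| = 21.6, N = (-51.87, -35.39). Then |KN| = |N − K| = 29.70.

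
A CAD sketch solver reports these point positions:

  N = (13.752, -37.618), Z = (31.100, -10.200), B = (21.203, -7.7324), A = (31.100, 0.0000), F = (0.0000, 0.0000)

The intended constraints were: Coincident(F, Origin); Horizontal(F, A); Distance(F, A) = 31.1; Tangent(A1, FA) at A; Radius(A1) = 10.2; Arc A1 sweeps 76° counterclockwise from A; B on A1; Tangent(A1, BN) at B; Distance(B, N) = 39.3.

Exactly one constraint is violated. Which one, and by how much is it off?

Distance(B, N) = 39.3 — off by 8.50.

F = (0.00, 0.00) ✓; F.y = 0.00, A.y = 0.00 ✓; |FA| = 31.10 ✓; ∠(ZA, AF) = 90.00° ✓; |ZA| = 10.20 ✓; bearing(Z→B) − bearing(Z→A) = 76.00° ✓; |ZB| = 10.20 ✓; ∠(ZB, BN) = 90.00° ✓; |BN| = 30.80 ✗.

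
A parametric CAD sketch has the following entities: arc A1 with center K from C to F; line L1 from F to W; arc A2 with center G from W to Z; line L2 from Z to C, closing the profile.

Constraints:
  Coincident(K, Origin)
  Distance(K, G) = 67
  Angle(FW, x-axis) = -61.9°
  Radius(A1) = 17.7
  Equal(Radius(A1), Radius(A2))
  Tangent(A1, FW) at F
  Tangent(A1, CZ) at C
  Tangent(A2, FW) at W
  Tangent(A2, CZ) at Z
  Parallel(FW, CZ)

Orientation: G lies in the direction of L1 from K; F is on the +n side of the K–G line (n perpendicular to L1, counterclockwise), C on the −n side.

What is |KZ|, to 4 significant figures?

69.30

The slot axis is L1's direction at -61.9°, so u = (cos -61.9°, sin -61.9°) = (0.4710, -0.8821) and n = (−sin -61.9°, cos -61.9°) = (0.8821, 0.4710). K is at the origin and G lies 67.0 along u from K, so G = 67.0·u = (31.56, -59.10). Tangency of A1 to both parallel lines with radius 17.7 puts F and C at K ± 17.7·n: F = (15.61, 8.337), C = (-15.61, -8.337). Equal radii place W and Z the same way about G: W = G + 17.7·n = (47.17, -50.77), Z = G − 17.7·n = (15.94, -67.44). Then |KZ| = |Z − K| = 69.30.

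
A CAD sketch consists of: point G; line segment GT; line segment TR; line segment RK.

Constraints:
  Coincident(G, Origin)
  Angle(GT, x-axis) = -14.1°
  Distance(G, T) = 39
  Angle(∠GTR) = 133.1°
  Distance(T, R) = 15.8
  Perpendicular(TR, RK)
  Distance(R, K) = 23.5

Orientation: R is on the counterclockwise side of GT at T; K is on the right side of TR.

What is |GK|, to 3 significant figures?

67.1

∠GTR = 133.1°, so TR runs at -14.1° + (180° − 133.1°) = 32.8° from the x-axis; with |TR| = 15.8, R = T + 15.8·(cos 32.8°, sin 32.8°) = (51.1, -0.942). TR ⟂ RK; with |RK| = 23.5 on the right of TR, K = R + 23.5·(0.542, -0.841) = (63.8, -20.7). Then |GK| = |K − G| = 67.1.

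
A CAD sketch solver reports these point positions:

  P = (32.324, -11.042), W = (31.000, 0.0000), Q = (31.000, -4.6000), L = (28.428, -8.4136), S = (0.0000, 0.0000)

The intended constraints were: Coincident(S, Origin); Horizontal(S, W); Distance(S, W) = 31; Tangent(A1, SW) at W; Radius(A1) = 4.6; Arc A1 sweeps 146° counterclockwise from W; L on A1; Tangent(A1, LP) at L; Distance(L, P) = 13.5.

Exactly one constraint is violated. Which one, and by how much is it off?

Distance(L, P) = 13.5 — off by 8.80.

S = (0.00, 0.00) ✓; S.y = 0.00, W.y = 0.00 ✓; |SW| = 31.00 ✓; ∠(QW, WS) = 90.00° ✓; |QW| = 4.600 ✓; bearing(Q→L) − bearing(Q→W) = 146.0° ✓; |QL| = 4.600 ✓; ∠(QL, LP) = 90.01° ✓; |LP| = 4.700 ✗.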